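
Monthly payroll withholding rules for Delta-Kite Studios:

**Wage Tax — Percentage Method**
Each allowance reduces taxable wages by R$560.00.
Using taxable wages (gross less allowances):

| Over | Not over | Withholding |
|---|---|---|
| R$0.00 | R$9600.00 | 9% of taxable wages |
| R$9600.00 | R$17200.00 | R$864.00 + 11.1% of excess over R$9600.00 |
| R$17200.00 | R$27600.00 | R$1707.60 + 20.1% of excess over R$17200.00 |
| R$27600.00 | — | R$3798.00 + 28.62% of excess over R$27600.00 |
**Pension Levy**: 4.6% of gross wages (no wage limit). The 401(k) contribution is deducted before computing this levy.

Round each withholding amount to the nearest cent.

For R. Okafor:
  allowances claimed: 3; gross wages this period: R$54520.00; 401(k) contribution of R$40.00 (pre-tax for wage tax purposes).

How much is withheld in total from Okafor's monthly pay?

R$13516.32

Wage Tax: taxable = R$54520.00 − R$40.00 − 3×R$560.00 = R$52800.00
  R$3798.00 + 28.62% × (R$52800.00 − R$27600.00) = R$3798.00 + 28.62% × R$25200.00 = R$11010.24
Pension Levy: 4.6% × R$54480.00 = R$2506.08
Total: R$11010.24 + R$2506.08 = R$13516.32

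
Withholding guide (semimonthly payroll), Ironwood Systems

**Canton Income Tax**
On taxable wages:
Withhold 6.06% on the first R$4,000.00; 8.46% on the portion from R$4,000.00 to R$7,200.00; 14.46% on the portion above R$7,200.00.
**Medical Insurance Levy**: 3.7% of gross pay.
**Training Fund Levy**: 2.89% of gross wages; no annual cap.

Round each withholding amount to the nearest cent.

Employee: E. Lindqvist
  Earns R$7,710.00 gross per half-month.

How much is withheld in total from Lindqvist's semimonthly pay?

R$1,094.96

Canton Income Tax: taxable = R$7,710.00
  R$513.12 + 14.46% × (R$7,710.00 − R$7,200.00) = R$513.12 + 14.46% × R$510.00 = R$586.87
Medical Insurance Levy: 3.7% × R$7,710.00 = R$285.27
Training Fund Levy: 2.89% × R$7,710.00 = R$222.82
Total: R$586.87 + R$285.27 + R$222.82 = R$1,094.96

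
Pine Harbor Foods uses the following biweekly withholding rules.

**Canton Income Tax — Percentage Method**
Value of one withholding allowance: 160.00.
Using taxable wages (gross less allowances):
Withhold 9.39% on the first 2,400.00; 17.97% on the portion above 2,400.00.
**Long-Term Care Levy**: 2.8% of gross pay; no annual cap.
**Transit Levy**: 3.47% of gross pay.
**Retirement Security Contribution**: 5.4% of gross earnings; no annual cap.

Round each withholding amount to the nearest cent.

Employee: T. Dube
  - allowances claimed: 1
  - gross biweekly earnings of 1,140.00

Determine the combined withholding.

Canton Income Tax: taxable = 1,140.00 − 1×160.00 = 980.00
  9.39% × 980.00 = 92.02
Long-Term Care Levy: 2.8% × 1,140.00 = 31.92
Transit Levy: 3.47% × 1,140.00 = 39.56
Retirement Security Contribution: 5.4% × 1,140.00 = 61.56
Total: 92.02 + 31.92 + 39.56 + 61.56 = 225.06

225.06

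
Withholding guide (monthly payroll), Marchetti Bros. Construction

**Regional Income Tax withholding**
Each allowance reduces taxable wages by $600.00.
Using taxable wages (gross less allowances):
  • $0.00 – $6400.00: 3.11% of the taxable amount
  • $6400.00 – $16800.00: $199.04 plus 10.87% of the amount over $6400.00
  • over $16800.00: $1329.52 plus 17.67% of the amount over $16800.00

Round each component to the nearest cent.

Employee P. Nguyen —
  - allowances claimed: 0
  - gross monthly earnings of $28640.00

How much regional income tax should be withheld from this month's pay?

$3421.65

Regional Income Tax: taxable = $28640.00
  $1329.52 + 17.67% × ($28640.00 − $16800.00) = $1329.52 + 17.67% × $11840.00 = $3421.65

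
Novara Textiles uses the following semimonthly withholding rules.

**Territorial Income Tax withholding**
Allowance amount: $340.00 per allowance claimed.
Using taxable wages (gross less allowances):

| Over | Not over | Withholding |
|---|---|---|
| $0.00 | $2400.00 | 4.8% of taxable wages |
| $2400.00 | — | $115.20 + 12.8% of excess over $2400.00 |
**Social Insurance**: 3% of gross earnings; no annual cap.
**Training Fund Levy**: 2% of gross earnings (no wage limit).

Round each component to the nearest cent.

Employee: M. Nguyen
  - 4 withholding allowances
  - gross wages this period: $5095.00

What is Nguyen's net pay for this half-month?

Territorial Income Tax: taxable = $5095.00 − 4×$340.00 = $3735.00
  $115.20 + 12.8% × ($3735.00 − $2400.00) = $115.20 + 12.8% × $1335.00 = $286.08
Social Insurance: 3% × $5095.00 = $152.85
Training Fund Levy: 2% × $5095.00 = $101.90
Total withheld: $286.08 + $152.85 + $101.90 = $540.83
Net pay: $5095.00 − $540.83 = $4554.17

$4554.17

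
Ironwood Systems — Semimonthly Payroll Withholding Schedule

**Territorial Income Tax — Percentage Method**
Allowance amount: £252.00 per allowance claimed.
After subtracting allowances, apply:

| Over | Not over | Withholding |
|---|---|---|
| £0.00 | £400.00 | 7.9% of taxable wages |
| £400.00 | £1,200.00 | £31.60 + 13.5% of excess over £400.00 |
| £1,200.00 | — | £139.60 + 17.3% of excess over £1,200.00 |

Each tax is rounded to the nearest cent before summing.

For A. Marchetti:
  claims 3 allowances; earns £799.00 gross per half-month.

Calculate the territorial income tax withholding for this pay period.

Territorial Income Tax: taxable = £799.00 − 3×£252.00 = £43.00
  7.9% × £43.00 = £3.40

£3.40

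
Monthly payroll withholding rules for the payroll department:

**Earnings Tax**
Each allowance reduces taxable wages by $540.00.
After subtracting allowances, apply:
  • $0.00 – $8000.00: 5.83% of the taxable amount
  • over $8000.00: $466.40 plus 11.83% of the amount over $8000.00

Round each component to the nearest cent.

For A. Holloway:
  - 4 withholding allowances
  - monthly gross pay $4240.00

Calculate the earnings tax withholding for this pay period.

$121.26

Earnings Tax: taxable = $4240.00 − 4×$540.00 = $2080.00
  5.83% × $2080.00 = $121.26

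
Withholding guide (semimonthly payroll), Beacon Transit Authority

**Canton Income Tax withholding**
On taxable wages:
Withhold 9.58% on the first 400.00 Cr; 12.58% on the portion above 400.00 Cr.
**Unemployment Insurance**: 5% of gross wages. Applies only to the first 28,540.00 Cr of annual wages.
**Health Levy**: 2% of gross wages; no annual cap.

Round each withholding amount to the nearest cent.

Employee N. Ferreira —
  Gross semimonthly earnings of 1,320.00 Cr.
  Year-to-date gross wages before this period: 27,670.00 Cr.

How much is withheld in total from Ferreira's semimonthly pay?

Canton Income Tax: taxable = 1,320.00 Cr
  38.32 Cr + 12.58% × (1,320.00 Cr − 400.00 Cr) = 38.32 Cr + 12.58% × 920.00 Cr = 154.06 Cr
Unemployment Insurance: cap 28,540.00 Cr − YTD 27,670.00 Cr = 870.00 Cr subject; 5% × 870.00 Cr = 43.50 Cr
Health Levy: 2% × 1,320.00 Cr = 26.40 Cr
Total: 154.06 Cr + 43.50 Cr + 26.40 Cr = 223.96 Cr

223.96 Cr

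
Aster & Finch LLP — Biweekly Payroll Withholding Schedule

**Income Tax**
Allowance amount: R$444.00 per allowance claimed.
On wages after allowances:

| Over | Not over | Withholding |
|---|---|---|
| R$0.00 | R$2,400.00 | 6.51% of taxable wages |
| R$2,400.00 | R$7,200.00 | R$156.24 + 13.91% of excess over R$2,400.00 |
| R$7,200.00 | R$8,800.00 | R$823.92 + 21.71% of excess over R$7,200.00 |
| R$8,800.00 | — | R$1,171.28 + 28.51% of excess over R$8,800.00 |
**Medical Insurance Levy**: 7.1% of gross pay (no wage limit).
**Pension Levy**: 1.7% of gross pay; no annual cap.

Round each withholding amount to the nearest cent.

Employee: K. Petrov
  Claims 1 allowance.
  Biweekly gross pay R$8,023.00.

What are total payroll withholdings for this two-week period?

Income Tax: taxable = R$8,023.00 − 1×R$444.00 = R$7,579.00
  R$823.92 + 21.71% × (R$7,579.00 − R$7,200.00) = R$823.92 + 21.71% × R$379.00 = R$906.20
Medical Insurance Levy: 7.1% × R$8,023.00 = R$569.63
Pension Levy: 1.7% × R$8,023.00 = R$136.39
Total: R$906.20 + R$569.63 + R$136.39 = R$1,612.22

R$1,612.22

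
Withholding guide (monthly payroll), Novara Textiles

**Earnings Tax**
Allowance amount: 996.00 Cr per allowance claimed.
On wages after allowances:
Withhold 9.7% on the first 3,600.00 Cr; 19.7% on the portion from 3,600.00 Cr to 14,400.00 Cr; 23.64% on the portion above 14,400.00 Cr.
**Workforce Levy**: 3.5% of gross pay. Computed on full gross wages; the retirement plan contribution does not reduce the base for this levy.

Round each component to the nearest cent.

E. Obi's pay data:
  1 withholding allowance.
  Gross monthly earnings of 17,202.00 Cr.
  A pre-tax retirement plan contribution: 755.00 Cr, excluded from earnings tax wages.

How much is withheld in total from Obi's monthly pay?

Earnings Tax: taxable = 17,202.00 Cr − 755.00 Cr − 1×996.00 Cr = 15,451.00 Cr
  2,476.80 Cr + 23.64% × (15,451.00 Cr − 14,400.00 Cr) = 2,476.80 Cr + 23.64% × 1,051.00 Cr = 2,725.26 Cr
Workforce Levy: 3.5% × 17,202.00 Cr = 602.07 Cr
Total: 2,725.26 Cr + 602.07 Cr = 3,327.33 Cr

3,327.33 Cr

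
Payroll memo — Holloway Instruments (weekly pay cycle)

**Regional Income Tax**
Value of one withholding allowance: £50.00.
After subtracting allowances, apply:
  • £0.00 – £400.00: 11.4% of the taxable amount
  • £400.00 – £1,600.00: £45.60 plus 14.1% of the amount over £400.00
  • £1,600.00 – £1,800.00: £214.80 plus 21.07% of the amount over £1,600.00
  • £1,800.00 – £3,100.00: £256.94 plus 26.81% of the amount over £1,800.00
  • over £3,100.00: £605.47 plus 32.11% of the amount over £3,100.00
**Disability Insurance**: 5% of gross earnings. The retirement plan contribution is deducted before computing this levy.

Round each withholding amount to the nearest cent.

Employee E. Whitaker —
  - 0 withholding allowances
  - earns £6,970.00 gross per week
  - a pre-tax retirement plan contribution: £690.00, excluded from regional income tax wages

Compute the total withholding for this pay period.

£1,940.57

Regional Income Tax: taxable = £6,970.00 − £690.00 = £6,280.00
  £605.47 + 32.11% × (£6,280.00 − £3,100.00) = £605.47 + 32.11% × £3,180.00 = £1,626.57
Disability Insurance: 5% × £6,280.00 = £314.00
Total: £1,626.57 + £314.00 = £1,940.57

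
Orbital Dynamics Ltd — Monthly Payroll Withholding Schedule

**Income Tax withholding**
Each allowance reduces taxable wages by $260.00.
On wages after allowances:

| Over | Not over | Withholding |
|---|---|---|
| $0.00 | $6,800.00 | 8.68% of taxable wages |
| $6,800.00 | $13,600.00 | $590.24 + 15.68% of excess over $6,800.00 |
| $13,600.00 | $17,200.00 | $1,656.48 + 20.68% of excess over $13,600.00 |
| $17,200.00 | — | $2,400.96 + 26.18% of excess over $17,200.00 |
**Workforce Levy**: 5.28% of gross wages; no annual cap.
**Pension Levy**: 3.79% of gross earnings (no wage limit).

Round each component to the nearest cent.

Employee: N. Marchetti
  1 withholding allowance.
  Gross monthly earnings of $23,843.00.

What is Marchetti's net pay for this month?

Income Tax: taxable = $23,843.00 − 1×$260.00 = $23,583.00
  $2,400.96 + 26.18% × ($23,583.00 − $17,200.00) = $2,400.96 + 26.18% × $6,383.00 = $4,072.03
Workforce Levy: 5.28% × $23,843.00 = $1,258.91
Pension Levy: 3.79% × $23,843.00 = $903.65
Total withheld: $4,072.03 + $1,258.91 + $903.65 = $6,234.59
Net pay: $23,843.00 − $6,234.59 = $17,608.41

$17,608.41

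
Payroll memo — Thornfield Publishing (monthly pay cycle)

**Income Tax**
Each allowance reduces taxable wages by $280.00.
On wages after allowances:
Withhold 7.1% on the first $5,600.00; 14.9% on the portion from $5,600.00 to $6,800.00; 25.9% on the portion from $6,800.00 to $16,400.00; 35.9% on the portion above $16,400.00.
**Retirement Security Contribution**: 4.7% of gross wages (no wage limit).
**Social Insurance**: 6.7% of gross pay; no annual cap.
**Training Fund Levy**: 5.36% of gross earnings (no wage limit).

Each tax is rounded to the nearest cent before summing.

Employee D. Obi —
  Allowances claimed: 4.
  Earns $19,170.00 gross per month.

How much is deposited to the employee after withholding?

Income Tax: taxable = $19,170.00 − 4×$280.00 = $18,050.00
  $3,062.80 + 35.9% × ($18,050.00 − $16,400.00) = $3,062.80 + 35.9% × $1,650.00 = $3,655.15
Retirement Security Contribution: 4.7% × $19,170.00 = $900.99
Social Insurance: 6.7% × $19,170.00 = $1,284.39
Training Fund Levy: 5.36% × $19,170.00 = $1,027.51
Total withheld: $3,655.15 + $900.99 + $1,284.39 + $1,027.51 = $6,868.04
Net pay: $19,170.00 − $6,868.04 = $12,301.96

$12,301.96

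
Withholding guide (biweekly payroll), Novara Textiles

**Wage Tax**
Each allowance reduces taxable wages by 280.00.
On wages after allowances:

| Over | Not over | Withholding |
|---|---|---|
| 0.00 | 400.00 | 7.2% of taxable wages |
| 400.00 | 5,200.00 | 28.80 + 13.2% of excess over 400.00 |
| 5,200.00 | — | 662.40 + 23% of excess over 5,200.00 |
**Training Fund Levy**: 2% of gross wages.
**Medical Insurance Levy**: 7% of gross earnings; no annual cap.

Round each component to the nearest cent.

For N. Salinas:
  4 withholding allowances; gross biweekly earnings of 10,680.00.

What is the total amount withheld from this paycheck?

Wage Tax: taxable = 10,680.00 − 4×280.00 = 9,560.00
  662.40 + 23% × (9,560.00 − 5,200.00) = 662.40 + 23% × 4,360.00 = 1,665.20
Training Fund Levy: 2% × 10,680.00 = 213.60
Medical Insurance Levy: 7% × 10,680.00 = 747.60
Total: 1,665.20 + 213.60 + 747.60 = 2,626.40

2,626.40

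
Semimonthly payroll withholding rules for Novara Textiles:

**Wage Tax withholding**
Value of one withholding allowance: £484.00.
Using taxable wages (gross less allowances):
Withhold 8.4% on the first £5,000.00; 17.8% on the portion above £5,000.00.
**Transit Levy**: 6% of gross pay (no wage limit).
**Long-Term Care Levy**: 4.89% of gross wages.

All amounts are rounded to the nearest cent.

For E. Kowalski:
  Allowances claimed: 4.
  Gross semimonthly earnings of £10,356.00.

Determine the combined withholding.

£2,156.53

Wage Tax: taxable = £10,356.00 − 4×£484.00 = £8,420.00
  £420.00 + 17.8% × (£8,420.00 − £5,000.00) = £420.00 + 17.8% × £3,420.00 = £1,028.76
Transit Levy: 6% × £10,356.00 = £621.36
Long-Term Care Levy: 4.89% × £10,356.00 = £506.41
Total: £1,028.76 + £621.36 + £506.41 = £2,156.53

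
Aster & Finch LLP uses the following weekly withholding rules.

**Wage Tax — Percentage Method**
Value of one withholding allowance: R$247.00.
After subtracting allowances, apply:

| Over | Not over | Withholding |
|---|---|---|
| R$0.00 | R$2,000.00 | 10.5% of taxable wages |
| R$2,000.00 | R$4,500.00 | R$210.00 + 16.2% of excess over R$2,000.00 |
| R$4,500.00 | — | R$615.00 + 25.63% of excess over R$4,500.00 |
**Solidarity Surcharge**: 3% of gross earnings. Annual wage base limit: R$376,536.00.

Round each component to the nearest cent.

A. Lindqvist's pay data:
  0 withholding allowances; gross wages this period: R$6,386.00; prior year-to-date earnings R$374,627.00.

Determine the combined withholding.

R$1,155.65

Wage Tax: taxable = R$6,386.00
  R$615.00 + 25.63% × (R$6,386.00 − R$4,500.00) = R$615.00 + 25.63% × R$1,886.00 = R$1,098.38
Solidarity Surcharge: cap R$376,536.00 − YTD R$374,627.00 = R$1,909.00 subject; 3% × R$1,909.00 = R$57.27
Total: R$1,098.38 + R$57.27 = R$1,155.65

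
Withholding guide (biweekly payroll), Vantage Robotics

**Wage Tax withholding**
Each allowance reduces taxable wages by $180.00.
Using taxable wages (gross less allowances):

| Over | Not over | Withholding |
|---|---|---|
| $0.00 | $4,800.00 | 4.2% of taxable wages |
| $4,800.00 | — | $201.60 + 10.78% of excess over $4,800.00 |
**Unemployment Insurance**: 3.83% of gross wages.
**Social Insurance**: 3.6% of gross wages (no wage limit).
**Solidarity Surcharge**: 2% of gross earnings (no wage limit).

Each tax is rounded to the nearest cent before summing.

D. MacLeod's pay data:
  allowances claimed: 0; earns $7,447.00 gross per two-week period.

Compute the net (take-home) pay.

$6,257.80

Wage Tax: taxable = $7,447.00
  $201.60 + 10.78% × ($7,447.00 − $4,800.00) = $201.60 + 10.78% × $2,647.00 = $486.95
Unemployment Insurance: 3.83% × $7,447.00 = $285.22
Social Insurance: 3.6% × $7,447.00 = $268.09
Solidarity Surcharge: 2% × $7,447.00 = $148.94
Total withheld: $486.95 + $285.22 + $268.09 + $148.94 = $1,189.20
Net pay: $7,447.00 − $1,189.20 = $6,257.80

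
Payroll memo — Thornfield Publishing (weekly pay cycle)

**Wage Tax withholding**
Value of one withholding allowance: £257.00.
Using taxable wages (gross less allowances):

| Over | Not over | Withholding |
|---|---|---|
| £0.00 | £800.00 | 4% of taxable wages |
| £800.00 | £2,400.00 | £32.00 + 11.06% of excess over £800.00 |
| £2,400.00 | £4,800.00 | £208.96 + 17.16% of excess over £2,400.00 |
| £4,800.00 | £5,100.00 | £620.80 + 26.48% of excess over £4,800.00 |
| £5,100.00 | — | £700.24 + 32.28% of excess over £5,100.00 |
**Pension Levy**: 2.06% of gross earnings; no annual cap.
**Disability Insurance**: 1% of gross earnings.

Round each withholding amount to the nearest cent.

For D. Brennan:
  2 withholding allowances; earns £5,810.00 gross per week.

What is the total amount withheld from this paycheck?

Wage Tax: taxable = £5,810.00 − 2×£257.00 = £5,296.00
  £700.24 + 32.28% × (£5,296.00 − £5,100.00) = £700.24 + 32.28% × £196.00 = £763.51
Pension Levy: 2.06% × £5,810.00 = £119.69
Disability Insurance: 1% × £5,810.00 = £58.10
Total: £763.51 + £119.69 + £58.10 = £941.30

£941.30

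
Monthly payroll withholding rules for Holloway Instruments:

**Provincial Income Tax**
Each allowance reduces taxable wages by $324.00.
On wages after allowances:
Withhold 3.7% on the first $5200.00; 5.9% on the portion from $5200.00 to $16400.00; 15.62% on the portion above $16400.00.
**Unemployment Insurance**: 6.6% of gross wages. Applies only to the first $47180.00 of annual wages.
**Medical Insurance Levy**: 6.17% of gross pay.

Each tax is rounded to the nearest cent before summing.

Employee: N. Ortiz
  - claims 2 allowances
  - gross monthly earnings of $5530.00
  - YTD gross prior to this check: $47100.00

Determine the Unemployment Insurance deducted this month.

Unemployment Insurance: cap $47180.00 − YTD $47100.00 = $80.00 subject; 6.6% × $80.00 = $5.28

$5.28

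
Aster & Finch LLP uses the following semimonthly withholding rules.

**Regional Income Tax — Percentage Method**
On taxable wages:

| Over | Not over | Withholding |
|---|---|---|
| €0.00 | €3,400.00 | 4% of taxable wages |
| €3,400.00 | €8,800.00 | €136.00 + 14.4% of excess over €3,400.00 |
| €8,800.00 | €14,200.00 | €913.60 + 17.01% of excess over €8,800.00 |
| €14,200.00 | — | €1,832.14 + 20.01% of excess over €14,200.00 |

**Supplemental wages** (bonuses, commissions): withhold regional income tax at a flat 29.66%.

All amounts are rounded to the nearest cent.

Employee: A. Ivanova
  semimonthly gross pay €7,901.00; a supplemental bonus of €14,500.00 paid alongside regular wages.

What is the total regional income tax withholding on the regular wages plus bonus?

€5,084.84

Regional Income Tax: taxable = €7,901.00
  €136.00 + 14.4% × (€7,901.00 − €3,400.00) = €136.00 + 14.4% × €4,501.00 = €784.14
Supplemental (29.66% flat on bonus): 29.66% × €14,500.00 = €4,300.70
Total regional income tax: €784.14 + €4,300.70 = €5,084.84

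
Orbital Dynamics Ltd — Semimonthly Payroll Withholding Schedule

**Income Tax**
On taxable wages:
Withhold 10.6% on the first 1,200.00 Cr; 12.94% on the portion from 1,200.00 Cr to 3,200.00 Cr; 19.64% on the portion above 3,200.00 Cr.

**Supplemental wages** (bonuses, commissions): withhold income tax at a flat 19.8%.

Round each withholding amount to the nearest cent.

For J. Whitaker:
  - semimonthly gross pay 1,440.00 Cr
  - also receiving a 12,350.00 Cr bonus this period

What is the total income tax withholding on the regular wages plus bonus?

Income Tax: taxable = 1,440.00 Cr
  127.20 Cr + 12.94% × (1,440.00 Cr − 1,200.00 Cr) = 127.20 Cr + 12.94% × 240.00 Cr = 158.26 Cr
Supplemental (19.8% flat on bonus): 19.8% × 12,350.00 Cr = 2,445.30 Cr
Total income tax: 158.26 Cr + 2,445.30 Cr = 2,603.56 Cr

2,603.56 Cr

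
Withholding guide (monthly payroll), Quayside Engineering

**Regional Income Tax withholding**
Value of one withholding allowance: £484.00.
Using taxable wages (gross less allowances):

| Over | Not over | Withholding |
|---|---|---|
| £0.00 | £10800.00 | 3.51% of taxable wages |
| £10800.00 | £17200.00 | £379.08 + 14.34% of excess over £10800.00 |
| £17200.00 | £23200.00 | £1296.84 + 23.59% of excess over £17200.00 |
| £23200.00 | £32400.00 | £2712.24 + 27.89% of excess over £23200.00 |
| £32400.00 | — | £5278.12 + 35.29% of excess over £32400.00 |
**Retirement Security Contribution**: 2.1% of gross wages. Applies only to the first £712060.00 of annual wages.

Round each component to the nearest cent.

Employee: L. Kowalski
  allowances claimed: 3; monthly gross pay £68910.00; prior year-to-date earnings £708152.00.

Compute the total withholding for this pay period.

Regional Income Tax: taxable = £68910.00 − 3×£484.00 = £67458.00
  £5278.12 + 35.29% × (£67458.00 − £32400.00) = £5278.12 + 35.29% × £35058.00 = £17650.09
Retirement Security Contribution: cap £712060.00 − YTD £708152.00 = £3908.00 subject; 2.1% × £3908.00 = £82.07
Total: £17650.09 + £82.07 = £17732.16

£17732.16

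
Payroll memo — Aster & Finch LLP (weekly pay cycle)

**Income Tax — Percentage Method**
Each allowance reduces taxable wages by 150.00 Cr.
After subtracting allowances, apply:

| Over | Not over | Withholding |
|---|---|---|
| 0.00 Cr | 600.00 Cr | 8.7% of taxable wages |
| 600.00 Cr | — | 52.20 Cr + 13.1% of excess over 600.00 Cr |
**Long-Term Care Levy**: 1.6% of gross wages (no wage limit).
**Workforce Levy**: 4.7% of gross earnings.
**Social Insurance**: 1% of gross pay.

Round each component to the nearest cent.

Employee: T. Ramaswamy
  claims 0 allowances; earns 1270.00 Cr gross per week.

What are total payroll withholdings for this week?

Income Tax: taxable = 1270.00 Cr
  52.20 Cr + 13.1% × (1270.00 Cr − 600.00 Cr) = 52.20 Cr + 13.1% × 670.00 Cr = 139.97 Cr
Long-Term Care Levy: 1.6% × 1270.00 Cr = 20.32 Cr
Workforce Levy: 4.7% × 1270.00 Cr = 59.69 Cr
Social Insurance: 1% × 1270.00 Cr = 12.70 Cr
Total: 139.97 Cr + 20.32 Cr + 59.69 Cr + 12.70 Cr = 232.68 Cr

232.68 Cr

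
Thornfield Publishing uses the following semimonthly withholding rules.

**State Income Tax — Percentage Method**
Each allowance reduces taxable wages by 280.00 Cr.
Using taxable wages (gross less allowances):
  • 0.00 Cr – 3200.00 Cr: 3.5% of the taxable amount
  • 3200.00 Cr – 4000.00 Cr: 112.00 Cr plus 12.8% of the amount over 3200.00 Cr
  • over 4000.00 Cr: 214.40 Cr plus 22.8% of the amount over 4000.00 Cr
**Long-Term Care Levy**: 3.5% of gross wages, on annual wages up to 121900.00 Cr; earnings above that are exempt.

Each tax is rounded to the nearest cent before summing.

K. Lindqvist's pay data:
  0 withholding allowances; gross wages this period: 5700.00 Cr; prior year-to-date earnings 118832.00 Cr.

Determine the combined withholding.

State Income Tax: taxable = 5700.00 Cr
  214.40 Cr + 22.8% × (5700.00 Cr − 4000.00 Cr) = 214.40 Cr + 22.8% × 1700.00 Cr = 602.00 Cr
Long-Term Care Levy: cap 121900.00 Cr − YTD 118832.00 Cr = 3068.00 Cr subject; 3.5% × 3068.00 Cr = 107.38 Cr
Total: 602.00 Cr + 107.38 Cr = 709.38 Cr

709.38 Cr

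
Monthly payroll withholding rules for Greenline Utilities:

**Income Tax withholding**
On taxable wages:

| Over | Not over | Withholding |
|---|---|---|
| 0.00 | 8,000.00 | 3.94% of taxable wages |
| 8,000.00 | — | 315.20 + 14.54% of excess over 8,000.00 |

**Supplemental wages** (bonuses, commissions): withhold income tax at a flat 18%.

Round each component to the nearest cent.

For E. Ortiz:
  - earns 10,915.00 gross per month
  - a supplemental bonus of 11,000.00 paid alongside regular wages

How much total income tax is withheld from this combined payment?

Income Tax: taxable = 10,915.00
  315.20 + 14.54% × (10,915.00 − 8,000.00) = 315.20 + 14.54% × 2,915.00 = 739.04
Supplemental (18% flat on bonus): 18% × 11,000.00 = 1,980.00
Total income tax: 739.04 + 1,980.00 = 2,719.04

2,719.04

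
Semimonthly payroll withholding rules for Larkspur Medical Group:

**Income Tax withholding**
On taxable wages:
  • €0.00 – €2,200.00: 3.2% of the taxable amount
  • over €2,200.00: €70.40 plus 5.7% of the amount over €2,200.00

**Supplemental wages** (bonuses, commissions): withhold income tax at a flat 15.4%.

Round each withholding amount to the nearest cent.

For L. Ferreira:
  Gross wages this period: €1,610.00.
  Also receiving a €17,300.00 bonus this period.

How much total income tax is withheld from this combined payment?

€2,715.72

Income Tax: taxable = €1,610.00
  3.2% × €1,610.00 = €51.52
Supplemental (15.4% flat on bonus): 15.4% × €17,300.00 = €2,664.20
Total income tax: €51.52 + €2,664.20 = €2,715.72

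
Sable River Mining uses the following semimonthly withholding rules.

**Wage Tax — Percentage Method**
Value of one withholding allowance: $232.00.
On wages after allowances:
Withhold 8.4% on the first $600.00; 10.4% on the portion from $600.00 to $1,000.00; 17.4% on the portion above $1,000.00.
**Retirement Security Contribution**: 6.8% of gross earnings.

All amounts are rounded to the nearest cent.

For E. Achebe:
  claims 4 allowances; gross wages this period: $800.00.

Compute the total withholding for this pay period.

Wage Tax: taxable = $800.00 − 4×$232.00 = $-128.00
  Taxable ≤ 0 → $0.00
Retirement Security Contribution: 6.8% × $800.00 = $54.40
Total: $0.00 + $54.40 = $54.40

$54.40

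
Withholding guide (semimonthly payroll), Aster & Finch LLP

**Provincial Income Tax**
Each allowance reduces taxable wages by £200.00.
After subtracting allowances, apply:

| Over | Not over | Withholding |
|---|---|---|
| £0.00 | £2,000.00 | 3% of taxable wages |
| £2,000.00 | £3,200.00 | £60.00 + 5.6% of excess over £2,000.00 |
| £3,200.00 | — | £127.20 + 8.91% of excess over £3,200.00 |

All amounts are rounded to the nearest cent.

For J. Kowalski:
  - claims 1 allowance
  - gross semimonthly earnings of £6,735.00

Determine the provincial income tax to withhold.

£424.35

Provincial Income Tax: taxable = £6,735.00 − 1×£200.00 = £6,535.00
  £127.20 + 8.91% × (£6,535.00 − £3,200.00) = £127.20 + 8.91% × £3,335.00 = £424.35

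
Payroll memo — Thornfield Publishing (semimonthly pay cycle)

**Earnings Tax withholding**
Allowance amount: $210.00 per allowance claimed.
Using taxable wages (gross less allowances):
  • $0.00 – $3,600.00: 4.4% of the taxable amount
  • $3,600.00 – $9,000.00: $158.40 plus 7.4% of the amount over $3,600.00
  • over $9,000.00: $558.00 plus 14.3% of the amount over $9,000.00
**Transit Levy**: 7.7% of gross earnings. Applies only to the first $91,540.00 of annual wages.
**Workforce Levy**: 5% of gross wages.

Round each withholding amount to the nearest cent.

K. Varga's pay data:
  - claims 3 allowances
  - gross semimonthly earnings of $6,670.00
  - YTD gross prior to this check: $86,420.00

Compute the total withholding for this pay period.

$1,066.70

Earnings Tax: taxable = $6,670.00 − 3×$210.00 = $6,040.00
  $158.40 + 7.4% × ($6,040.00 − $3,600.00) = $158.40 + 7.4% × $2,440.00 = $338.96
Transit Levy: cap $91,540.00 − YTD $86,420.00 = $5,120.00 subject; 7.7% × $5,120.00 = $394.24
Workforce Levy: 5% × $6,670.00 = $333.50
Total: $338.96 + $394.24 + $333.50 = $1,066.70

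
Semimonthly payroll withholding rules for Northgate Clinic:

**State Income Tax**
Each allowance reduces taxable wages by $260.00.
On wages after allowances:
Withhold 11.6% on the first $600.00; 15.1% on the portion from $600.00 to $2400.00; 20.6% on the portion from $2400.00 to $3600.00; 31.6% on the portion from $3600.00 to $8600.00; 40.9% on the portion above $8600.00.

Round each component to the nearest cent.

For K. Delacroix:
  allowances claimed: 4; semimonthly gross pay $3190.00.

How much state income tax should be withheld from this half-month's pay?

$303.65

State Income Tax: taxable = $3190.00 − 4×$260.00 = $2150.00
  $69.60 + 15.1% × ($2150.00 − $600.00) = $69.60 + 15.1% × $1550.00 = $303.65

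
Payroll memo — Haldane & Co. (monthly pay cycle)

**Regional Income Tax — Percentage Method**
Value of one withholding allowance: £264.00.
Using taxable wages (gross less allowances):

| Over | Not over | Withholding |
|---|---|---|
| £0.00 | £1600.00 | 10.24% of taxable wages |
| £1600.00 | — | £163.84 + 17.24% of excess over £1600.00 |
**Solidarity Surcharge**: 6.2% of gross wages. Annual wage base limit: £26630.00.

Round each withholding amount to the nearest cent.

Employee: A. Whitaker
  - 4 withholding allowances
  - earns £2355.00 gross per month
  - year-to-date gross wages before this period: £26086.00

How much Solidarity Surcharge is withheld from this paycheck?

£33.73

Solidarity Surcharge: cap £26630.00 − YTD £26086.00 = £544.00 subject; 6.2% × £544.00 = £33.73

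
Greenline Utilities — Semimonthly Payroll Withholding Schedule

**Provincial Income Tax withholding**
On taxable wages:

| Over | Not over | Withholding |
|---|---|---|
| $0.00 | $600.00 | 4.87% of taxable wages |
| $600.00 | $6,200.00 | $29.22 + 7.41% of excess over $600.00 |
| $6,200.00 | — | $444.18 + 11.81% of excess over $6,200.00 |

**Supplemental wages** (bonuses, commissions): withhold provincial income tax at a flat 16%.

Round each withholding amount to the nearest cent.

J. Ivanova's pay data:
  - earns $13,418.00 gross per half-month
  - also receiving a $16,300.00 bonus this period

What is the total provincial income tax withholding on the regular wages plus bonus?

Provincial Income Tax: taxable = $13,418.00
  $444.18 + 11.81% × ($13,418.00 − $6,200.00) = $444.18 + 11.81% × $7,218.00 = $1,296.63
Supplemental (16% flat on bonus): 16% × $16,300.00 = $2,608.00
Total provincial income tax: $1,296.63 + $2,608.00 = $3,904.63

$3,904.63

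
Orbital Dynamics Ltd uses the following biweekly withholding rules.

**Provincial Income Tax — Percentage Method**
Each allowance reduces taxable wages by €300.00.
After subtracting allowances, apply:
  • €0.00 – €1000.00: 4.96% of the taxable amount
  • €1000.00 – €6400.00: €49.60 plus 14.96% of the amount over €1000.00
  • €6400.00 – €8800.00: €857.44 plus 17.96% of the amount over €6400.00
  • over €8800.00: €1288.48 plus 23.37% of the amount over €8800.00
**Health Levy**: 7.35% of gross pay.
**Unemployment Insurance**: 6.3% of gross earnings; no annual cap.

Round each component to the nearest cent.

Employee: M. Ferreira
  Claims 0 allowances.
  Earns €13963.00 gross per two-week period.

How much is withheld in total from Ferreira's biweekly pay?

Provincial Income Tax: taxable = €13963.00
  €1288.48 + 23.37% × (€13963.00 − €8800.00) = €1288.48 + 23.37% × €5163.00 = €2495.07
Health Levy: 7.35% × €13963.00 = €1026.28
Unemployment Insurance: 6.3% × €13963.00 = €879.67
Total: €2495.07 + €1026.28 + €879.67 = €4401.02

€4401.02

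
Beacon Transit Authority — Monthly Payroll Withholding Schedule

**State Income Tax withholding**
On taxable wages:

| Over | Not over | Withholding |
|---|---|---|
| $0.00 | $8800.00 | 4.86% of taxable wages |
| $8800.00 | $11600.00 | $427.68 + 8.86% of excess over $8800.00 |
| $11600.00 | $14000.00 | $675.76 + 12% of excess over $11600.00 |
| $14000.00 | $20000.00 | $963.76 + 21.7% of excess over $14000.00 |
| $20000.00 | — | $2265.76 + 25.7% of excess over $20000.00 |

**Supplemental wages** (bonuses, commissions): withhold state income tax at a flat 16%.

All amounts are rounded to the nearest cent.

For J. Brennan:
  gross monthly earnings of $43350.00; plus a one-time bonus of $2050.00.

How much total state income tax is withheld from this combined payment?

State Income Tax: taxable = $43350.00
  $2265.76 + 25.7% × ($43350.00 − $20000.00) = $2265.76 + 25.7% × $23350.00 = $8266.71
Supplemental (16% flat on bonus): 16% × $2050.00 = $328.00
Total state income tax: $8266.71 + $328.00 = $8594.71

$8594.71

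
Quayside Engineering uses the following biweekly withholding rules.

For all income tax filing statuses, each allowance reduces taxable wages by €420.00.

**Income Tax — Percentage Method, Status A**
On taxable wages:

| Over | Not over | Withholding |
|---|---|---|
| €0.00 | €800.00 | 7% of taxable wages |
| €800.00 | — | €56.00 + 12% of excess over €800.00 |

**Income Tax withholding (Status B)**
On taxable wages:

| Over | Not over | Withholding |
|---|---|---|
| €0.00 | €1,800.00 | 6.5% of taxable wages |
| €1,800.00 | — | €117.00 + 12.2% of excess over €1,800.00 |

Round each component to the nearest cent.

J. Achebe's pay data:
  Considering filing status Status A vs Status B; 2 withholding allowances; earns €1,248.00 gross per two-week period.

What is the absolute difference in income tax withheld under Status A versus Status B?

Income Tax (Status A): taxable = €1,248.00 − 2×€420.00 = €408.00
  7% × €408.00 = €28.56
Income Tax (Status B): taxable = €1,248.00 − 2×€420.00 = €408.00
  6.5% × €408.00 = €26.52
Difference: |€28.56 − €26.52| = €2.04 (higher under Status A)

€2.04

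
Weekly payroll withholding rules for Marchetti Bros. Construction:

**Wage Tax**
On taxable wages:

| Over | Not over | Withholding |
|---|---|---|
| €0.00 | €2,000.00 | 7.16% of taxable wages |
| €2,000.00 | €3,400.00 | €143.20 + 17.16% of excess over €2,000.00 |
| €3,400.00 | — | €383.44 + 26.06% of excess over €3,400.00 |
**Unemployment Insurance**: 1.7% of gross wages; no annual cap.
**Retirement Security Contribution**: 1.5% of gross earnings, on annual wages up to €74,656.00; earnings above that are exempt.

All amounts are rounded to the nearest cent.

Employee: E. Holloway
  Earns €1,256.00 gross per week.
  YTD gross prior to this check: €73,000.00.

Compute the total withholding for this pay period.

€130.12

Wage Tax: taxable = €1,256.00
  7.16% × €1,256.00 = €89.93
Unemployment Insurance: 1.7% × €1,256.00 = €21.35
Retirement Security Contribution: 1.5% × €1,256.00 = €18.84
Total: €89.93 + €21.35 + €18.84 = €130.12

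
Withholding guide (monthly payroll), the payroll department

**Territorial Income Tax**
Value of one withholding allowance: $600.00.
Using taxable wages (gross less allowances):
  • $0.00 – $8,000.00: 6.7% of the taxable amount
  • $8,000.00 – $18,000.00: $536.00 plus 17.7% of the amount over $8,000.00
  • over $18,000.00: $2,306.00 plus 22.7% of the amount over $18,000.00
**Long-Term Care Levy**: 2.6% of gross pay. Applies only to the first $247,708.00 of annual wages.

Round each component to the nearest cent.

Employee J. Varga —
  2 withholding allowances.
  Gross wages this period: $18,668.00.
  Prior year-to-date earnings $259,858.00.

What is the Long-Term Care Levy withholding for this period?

Long-Term Care Levy: YTD $259,858.00 ≥ cap $247,708.00 → $0.00

$0.00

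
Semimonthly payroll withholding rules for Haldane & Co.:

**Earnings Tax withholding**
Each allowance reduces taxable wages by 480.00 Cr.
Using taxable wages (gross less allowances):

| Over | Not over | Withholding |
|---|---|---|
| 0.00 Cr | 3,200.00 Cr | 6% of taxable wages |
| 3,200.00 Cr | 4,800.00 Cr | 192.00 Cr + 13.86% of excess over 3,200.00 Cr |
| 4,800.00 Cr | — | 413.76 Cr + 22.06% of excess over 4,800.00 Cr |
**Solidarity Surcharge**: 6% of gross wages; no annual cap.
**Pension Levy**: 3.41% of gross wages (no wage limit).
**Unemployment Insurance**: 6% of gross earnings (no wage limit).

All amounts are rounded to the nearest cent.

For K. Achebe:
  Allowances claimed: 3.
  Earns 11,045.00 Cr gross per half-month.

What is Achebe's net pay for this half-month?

Earnings Tax: taxable = 11,045.00 Cr − 3×480.00 Cr = 9,605.00 Cr
  413.76 Cr + 22.06% × (9,605.00 Cr − 4,800.00 Cr) = 413.76 Cr + 22.06% × 4,805.00 Cr = 1,473.74 Cr
Solidarity Surcharge: 6% × 11,045.00 Cr = 662.70 Cr
Pension Levy: 3.41% × 11,045.00 Cr = 376.63 Cr
Unemployment Insurance: 6% × 11,045.00 Cr = 662.70 Cr
Total withheld: 1,473.74 Cr + 662.70 Cr + 376.63 Cr + 662.70 Cr = 3,175.77 Cr
Net pay: 11,045.00 Cr − 3,175.77 Cr = 7,869.23 Cr

7,869.23 Cr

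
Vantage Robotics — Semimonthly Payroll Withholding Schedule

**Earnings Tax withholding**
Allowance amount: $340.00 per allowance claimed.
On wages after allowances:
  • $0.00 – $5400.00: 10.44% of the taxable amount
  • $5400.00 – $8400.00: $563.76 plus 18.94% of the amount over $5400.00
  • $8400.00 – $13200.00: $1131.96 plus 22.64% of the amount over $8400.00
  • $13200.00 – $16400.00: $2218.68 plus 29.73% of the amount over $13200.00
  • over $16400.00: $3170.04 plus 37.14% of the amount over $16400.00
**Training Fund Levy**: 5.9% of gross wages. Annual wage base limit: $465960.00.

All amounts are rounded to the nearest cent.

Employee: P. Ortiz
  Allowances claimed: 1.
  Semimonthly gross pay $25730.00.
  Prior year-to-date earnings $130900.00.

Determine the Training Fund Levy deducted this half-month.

Training Fund Levy: 5.9% × $25730.00 = $1518.07

$1518.07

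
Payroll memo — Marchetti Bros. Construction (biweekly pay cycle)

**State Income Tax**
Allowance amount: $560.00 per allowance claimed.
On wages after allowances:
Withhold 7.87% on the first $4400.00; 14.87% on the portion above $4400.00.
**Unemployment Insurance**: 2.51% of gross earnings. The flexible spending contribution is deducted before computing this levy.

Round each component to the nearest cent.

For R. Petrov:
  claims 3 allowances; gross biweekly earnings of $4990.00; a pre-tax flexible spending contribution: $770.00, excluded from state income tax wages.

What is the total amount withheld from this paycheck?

$305.82

State Income Tax: taxable = $4990.00 − $770.00 − 3×$560.00 = $2540.00
  7.87% × $2540.00 = $199.90
Unemployment Insurance: 2.51% × $4220.00 = $105.92
Total: $199.90 + $105.92 = $305.82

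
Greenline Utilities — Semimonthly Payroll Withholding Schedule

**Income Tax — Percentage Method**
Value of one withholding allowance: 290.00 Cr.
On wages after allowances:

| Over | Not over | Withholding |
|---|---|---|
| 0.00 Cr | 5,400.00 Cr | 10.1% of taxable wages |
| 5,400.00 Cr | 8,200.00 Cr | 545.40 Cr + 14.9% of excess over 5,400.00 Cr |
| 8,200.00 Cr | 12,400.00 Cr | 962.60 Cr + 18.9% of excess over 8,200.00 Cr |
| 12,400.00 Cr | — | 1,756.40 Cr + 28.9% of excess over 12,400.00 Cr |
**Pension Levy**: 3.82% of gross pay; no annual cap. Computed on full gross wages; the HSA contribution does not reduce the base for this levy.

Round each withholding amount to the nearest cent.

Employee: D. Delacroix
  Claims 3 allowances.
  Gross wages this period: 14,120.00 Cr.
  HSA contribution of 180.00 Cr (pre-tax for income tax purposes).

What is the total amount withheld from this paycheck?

Income Tax: taxable = 14,120.00 Cr − 180.00 Cr − 3×290.00 Cr = 13,070.00 Cr
  1,756.40 Cr + 28.9% × (13,070.00 Cr − 12,400.00 Cr) = 1,756.40 Cr + 28.9% × 670.00 Cr = 1,950.03 Cr
Pension Levy: 3.82% × 14,120.00 Cr = 539.38 Cr
Total: 1,950.03 Cr + 539.38 Cr = 2,489.41 Cr

2,489.41 Cr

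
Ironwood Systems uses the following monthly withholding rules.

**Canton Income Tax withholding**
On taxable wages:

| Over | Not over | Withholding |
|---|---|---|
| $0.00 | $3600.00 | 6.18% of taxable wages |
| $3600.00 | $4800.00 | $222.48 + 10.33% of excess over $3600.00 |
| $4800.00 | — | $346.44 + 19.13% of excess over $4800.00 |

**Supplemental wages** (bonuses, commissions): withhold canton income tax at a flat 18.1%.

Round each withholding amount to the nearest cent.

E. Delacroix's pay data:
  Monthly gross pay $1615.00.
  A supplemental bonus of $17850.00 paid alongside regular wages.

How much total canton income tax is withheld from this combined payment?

$3330.66

Canton Income Tax: taxable = $1615.00
  6.18% × $1615.00 = $99.81
Supplemental (18.1% flat on bonus): 18.1% × $17850.00 = $3230.85
Total canton income tax: $99.81 + $3230.85 = $3330.66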